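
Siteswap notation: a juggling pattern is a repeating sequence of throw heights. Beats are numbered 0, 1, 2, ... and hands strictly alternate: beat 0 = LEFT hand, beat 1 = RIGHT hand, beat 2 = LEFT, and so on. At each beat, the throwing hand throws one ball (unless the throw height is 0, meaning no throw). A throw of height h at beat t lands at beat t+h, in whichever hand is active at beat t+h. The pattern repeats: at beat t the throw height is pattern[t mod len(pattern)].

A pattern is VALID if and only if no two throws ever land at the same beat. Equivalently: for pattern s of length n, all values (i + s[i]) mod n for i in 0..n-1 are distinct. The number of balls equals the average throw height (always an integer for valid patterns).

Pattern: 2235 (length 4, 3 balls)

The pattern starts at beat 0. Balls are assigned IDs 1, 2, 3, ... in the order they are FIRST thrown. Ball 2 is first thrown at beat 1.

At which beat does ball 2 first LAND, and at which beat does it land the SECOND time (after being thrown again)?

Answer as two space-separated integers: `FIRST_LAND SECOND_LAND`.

Beat 0 (L): throw ball1 h=2 -> lands@2:L; in-air after throw: [b1@2:L]
Beat 1 (R): throw ball2 h=2 -> lands@3:R; in-air after throw: [b1@2:L b2@3:R]
Beat 2 (L): throw ball1 h=3 -> lands@5:R; in-air after throw: [b2@3:R b1@5:R]
Beat 3 (R): throw ball2 h=5 -> lands@8:L; in-air after throw: [b1@5:R b2@8:L]
Beat 4 (L): throw ball3 h=2 -> lands@6:L; in-air after throw: [b1@5:R b3@6:L b2@8:L]
Beat 5 (R): throw ball1 h=2 -> lands@7:R; in-air after throw: [b3@6:L b1@7:R b2@8:L]
Beat 6 (L): throw ball3 h=3 -> lands@9:R; in-air after throw: [b1@7:R b2@8:L b3@9:R]
Beat 7 (R): throw ball1 h=5 -> lands@12:L; in-air after throw: [b2@8:L b3@9:R b1@12:L]
Beat 8 (L): throw ball2 h=2 -> lands@10:L; in-air after throw: [b3@9:R b2@10:L b1@12:L]
Ball 2: thrown@1 h=2 -> first land @3; rethrown@3 h=5 -> second land @8

Answer: 3 8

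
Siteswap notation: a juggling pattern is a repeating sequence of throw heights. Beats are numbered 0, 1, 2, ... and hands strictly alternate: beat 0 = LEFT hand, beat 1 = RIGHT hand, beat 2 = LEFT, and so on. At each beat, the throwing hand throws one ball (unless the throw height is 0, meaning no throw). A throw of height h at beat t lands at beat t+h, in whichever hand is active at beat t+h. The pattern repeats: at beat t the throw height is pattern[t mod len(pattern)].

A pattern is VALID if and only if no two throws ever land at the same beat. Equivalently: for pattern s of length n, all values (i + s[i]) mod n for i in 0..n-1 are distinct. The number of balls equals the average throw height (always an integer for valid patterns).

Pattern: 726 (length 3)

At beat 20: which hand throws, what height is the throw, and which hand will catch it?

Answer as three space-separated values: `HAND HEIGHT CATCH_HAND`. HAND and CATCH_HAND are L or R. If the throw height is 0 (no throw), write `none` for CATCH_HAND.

Beat 20: 20 mod 2 = 0, so hand = L
Throw height = pattern[20 mod 3] = pattern[2] = 6
Lands at beat 20+6=26, 26 mod 2 = 0, so catch hand = L

Answer: L 6 L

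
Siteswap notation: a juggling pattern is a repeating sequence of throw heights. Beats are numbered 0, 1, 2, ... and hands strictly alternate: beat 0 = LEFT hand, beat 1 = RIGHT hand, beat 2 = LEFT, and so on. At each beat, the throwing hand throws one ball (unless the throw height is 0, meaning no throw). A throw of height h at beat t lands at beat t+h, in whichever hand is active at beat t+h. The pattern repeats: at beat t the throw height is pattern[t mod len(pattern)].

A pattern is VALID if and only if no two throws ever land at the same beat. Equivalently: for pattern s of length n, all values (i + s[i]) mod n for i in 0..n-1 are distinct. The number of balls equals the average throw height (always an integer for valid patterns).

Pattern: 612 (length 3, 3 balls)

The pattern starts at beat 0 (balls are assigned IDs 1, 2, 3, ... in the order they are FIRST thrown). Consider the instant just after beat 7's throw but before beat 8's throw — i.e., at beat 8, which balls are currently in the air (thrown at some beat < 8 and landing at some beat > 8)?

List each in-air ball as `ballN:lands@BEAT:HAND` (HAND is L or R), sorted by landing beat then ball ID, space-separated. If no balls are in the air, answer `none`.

Answer: ball3:lands@9:R ball1:lands@12:L

Derivation:
Beat 0 (L): throw ball1 h=6 -> lands@6:L; in-air after throw: [b1@6:L]
Beat 1 (R): throw ball2 h=1 -> lands@2:L; in-air after throw: [b2@2:L b1@6:L]
Beat 2 (L): throw ball2 h=2 -> lands@4:L; in-air after throw: [b2@4:L b1@6:L]
Beat 3 (R): throw ball3 h=6 -> lands@9:R; in-air after throw: [b2@4:L b1@6:L b3@9:R]
Beat 4 (L): throw ball2 h=1 -> lands@5:R; in-air after throw: [b2@5:R b1@6:L b3@9:R]
Beat 5 (R): throw ball2 h=2 -> lands@7:R; in-air after throw: [b1@6:L b2@7:R b3@9:R]
Beat 6 (L): throw ball1 h=6 -> lands@12:L; in-air after throw: [b2@7:R b3@9:R b1@12:L]
Beat 7 (R): throw ball2 h=1 -> lands@8:L; in-air after throw: [b2@8:L b3@9:R b1@12:L]
Beat 8 (L): throw ball2 h=2 -> lands@10:L; in-air after throw: [b3@9:R b2@10:L b1@12:L]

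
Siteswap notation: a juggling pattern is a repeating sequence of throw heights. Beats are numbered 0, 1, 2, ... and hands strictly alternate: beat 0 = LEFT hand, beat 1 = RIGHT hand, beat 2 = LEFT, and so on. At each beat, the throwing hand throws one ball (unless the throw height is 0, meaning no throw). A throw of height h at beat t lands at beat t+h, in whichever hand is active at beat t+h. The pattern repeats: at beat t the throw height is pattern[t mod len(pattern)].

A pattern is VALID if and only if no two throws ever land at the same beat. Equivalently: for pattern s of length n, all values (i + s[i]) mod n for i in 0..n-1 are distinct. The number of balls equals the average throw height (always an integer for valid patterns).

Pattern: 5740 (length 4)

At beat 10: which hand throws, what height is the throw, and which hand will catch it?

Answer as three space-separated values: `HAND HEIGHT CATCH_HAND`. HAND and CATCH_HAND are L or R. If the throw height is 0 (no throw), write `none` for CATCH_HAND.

Answer: L 4 L

Derivation:
Beat 10: 10 mod 2 = 0, so hand = L
Throw height = pattern[10 mod 4] = pattern[2] = 4
Lands at beat 10+4=14, 14 mod 2 = 0, so catch hand = L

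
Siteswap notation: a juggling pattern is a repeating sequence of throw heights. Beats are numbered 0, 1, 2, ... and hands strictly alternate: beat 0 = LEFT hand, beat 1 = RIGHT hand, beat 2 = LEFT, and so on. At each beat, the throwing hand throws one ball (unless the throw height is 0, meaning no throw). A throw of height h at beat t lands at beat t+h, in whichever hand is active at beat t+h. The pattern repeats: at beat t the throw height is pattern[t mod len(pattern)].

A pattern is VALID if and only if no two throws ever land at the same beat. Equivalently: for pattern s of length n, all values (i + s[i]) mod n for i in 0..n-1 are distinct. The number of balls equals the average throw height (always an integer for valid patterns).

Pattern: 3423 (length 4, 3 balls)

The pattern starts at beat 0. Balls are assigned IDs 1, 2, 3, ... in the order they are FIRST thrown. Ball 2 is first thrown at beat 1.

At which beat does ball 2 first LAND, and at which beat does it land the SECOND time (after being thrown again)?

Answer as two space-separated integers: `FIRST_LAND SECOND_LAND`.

Answer: 5 9

Derivation:
Beat 0 (L): throw ball1 h=3 -> lands@3:R; in-air after throw: [b1@3:R]
Beat 1 (R): throw ball2 h=4 -> lands@5:R; in-air after throw: [b1@3:R b2@5:R]
Beat 2 (L): throw ball3 h=2 -> lands@4:L; in-air after throw: [b1@3:R b3@4:L b2@5:R]
Beat 3 (R): throw ball1 h=3 -> lands@6:L; in-air after throw: [b3@4:L b2@5:R b1@6:L]
Beat 4 (L): throw ball3 h=3 -> lands@7:R; in-air after throw: [b2@5:R b1@6:L b3@7:R]
Beat 5 (R): throw ball2 h=4 -> lands@9:R; in-air after throw: [b1@6:L b3@7:R b2@9:R]
Beat 6 (L): throw ball1 h=2 -> lands@8:L; in-air after throw: [b3@7:R b1@8:L b2@9:R]
Beat 7 (R): throw ball3 h=3 -> lands@10:L; in-air after throw: [b1@8:L b2@9:R b3@10:L]
Beat 8 (L): throw ball1 h=3 -> lands@11:R; in-air after throw: [b2@9:R b3@10:L b1@11:R]
Beat 9 (R): throw ball2 h=4 -> lands@13:R; in-air after throw: [b3@10:L b1@11:R b2@13:R]
Ball 2: thrown@1 h=4 -> first land @5; rethrown@5 h=4 -> second land @9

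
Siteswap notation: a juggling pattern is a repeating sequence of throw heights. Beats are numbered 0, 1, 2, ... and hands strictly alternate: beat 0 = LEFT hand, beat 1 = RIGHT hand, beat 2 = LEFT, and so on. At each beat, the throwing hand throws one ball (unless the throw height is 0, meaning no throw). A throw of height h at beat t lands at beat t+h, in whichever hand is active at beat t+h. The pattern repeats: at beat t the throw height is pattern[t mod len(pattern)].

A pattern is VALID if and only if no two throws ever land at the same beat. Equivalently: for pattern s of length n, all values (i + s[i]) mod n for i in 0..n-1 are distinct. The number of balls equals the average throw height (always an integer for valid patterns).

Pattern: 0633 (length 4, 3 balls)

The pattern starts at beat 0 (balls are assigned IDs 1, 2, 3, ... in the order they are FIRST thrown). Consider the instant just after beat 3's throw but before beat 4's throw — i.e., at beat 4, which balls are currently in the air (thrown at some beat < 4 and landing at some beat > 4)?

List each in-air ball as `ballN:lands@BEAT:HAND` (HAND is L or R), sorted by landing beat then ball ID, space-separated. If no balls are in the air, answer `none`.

Beat 1 (R): throw ball1 h=6 -> lands@7:R; in-air after throw: [b1@7:R]
Beat 2 (L): throw ball2 h=3 -> lands@5:R; in-air after throw: [b2@5:R b1@7:R]
Beat 3 (R): throw ball3 h=3 -> lands@6:L; in-air after throw: [b2@5:R b3@6:L b1@7:R]

Answer: ball2:lands@5:R ball3:lands@6:L ball1:lands@7:R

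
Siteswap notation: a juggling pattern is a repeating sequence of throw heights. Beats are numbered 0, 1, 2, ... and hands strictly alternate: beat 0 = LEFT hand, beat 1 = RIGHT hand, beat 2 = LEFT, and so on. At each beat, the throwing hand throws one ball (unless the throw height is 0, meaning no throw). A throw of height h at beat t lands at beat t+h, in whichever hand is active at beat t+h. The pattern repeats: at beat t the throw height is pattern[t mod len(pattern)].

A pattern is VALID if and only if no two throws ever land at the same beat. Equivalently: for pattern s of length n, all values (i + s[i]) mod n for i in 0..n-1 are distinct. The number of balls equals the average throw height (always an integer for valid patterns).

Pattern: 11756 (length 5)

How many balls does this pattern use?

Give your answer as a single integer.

Pattern = [1, 1, 7, 5, 6], length n = 5
  position 0: throw height = 1, running sum = 1
  position 1: throw height = 1, running sum = 2
  position 2: throw height = 7, running sum = 9
  position 3: throw height = 5, running sum = 14
  position 4: throw height = 6, running sum = 20
Total sum = 20; balls = sum / n = 20 / 5 = 4

Answer: 4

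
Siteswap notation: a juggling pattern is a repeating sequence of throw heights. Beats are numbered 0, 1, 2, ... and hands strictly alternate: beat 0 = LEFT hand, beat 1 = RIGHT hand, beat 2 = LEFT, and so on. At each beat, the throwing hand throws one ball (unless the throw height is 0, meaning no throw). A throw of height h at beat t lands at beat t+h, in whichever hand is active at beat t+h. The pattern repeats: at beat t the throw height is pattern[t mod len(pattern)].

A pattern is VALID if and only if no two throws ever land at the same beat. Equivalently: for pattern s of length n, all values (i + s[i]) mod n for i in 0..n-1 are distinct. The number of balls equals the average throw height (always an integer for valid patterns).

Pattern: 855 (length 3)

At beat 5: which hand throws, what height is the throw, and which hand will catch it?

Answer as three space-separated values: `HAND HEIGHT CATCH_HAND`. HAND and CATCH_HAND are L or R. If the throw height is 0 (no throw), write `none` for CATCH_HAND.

Beat 5: 5 mod 2 = 1, so hand = R
Throw height = pattern[5 mod 3] = pattern[2] = 5
Lands at beat 5+5=10, 10 mod 2 = 0, so catch hand = L

Answer: R 5 L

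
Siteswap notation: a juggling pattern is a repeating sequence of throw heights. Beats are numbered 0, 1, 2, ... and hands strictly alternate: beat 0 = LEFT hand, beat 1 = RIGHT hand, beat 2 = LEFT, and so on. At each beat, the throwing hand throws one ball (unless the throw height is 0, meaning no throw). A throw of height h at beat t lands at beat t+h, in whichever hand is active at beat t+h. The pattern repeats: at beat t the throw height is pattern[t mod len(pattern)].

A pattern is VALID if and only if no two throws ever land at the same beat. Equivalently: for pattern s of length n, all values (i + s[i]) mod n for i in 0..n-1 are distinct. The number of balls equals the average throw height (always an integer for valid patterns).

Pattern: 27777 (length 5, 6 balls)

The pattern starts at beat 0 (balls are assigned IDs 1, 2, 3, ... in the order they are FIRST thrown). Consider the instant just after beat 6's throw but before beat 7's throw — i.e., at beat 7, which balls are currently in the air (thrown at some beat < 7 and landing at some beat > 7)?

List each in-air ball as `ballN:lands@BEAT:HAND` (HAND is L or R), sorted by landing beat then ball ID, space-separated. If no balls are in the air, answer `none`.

Answer: ball2:lands@8:L ball1:lands@9:R ball3:lands@10:L ball4:lands@11:R ball6:lands@13:R

Derivation:
Beat 0 (L): throw ball1 h=2 -> lands@2:L; in-air after throw: [b1@2:L]
Beat 1 (R): throw ball2 h=7 -> lands@8:L; in-air after throw: [b1@2:L b2@8:L]
Beat 2 (L): throw ball1 h=7 -> lands@9:R; in-air after throw: [b2@8:L b1@9:R]
Beat 3 (R): throw ball3 h=7 -> lands@10:L; in-air after throw: [b2@8:L b1@9:R b3@10:L]
Beat 4 (L): throw ball4 h=7 -> lands@11:R; in-air after throw: [b2@8:L b1@9:R b3@10:L b4@11:R]
Beat 5 (R): throw ball5 h=2 -> lands@7:R; in-air after throw: [b5@7:R b2@8:L b1@9:R b3@10:L b4@11:R]
Beat 6 (L): throw ball6 h=7 -> lands@13:R; in-air after throw: [b5@7:R b2@8:L b1@9:R b3@10:L b4@11:R b6@13:R]
Beat 7 (R): throw ball5 h=7 -> lands@14:L; in-air after throw: [b2@8:L b1@9:R b3@10:L b4@11:R b6@13:R b5@14:L]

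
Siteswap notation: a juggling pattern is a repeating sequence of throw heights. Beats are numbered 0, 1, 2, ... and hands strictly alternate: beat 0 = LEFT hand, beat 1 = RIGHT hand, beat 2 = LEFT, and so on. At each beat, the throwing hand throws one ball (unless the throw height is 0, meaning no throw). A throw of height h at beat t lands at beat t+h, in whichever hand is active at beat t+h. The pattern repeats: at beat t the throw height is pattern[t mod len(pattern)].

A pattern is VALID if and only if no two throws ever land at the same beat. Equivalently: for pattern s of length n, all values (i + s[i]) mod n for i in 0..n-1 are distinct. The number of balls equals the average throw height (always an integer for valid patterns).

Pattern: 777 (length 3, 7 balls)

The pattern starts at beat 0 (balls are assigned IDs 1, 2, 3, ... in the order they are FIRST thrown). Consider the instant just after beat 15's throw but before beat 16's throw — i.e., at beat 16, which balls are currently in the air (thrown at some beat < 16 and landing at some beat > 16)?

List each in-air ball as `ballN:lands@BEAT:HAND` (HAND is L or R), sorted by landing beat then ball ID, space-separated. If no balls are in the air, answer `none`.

Beat 0 (L): throw ball1 h=7 -> lands@7:R; in-air after throw: [b1@7:R]
Beat 1 (R): throw ball2 h=7 -> lands@8:L; in-air after throw: [b1@7:R b2@8:L]
Beat 2 (L): throw ball3 h=7 -> lands@9:R; in-air after throw: [b1@7:R b2@8:L b3@9:R]
Beat 3 (R): throw ball4 h=7 -> lands@10:L; in-air after throw: [b1@7:R b2@8:L b3@9:R b4@10:L]
Beat 4 (L): throw ball5 h=7 -> lands@11:R; in-air after throw: [b1@7:R b2@8:L b3@9:R b4@10:L b5@11:R]
Beat 5 (R): throw ball6 h=7 -> lands@12:L; in-air after throw: [b1@7:R b2@8:L b3@9:R b4@10:L b5@11:R b6@12:L]
Beat 6 (L): throw ball7 h=7 -> lands@13:R; in-air after throw: [b1@7:R b2@8:L b3@9:R b4@10:L b5@11:R b6@12:L b7@13:R]
Beat 7 (R): throw ball1 h=7 -> lands@14:L; in-air after throw: [b2@8:L b3@9:R b4@10:L b5@11:R b6@12:L b7@13:R b1@14:L]
Beat 8 (L): throw ball2 h=7 -> lands@15:R; in-air after throw: [b3@9:R b4@10:L b5@11:R b6@12:L b7@13:R b1@14:L b2@15:R]
Beat 9 (R): throw ball3 h=7 -> lands@16:L; in-air after throw: [b4@10:L b5@11:R b6@12:L b7@13:R b1@14:L b2@15:R b3@16:L]
Beat 10 (L): throw ball4 h=7 -> lands@17:R; in-air after throw: [b5@11:R b6@12:L b7@13:R b1@14:L b2@15:R b3@16:L b4@17:R]
Beat 11 (R): throw ball5 h=7 -> lands@18:L; in-air after throw: [b6@12:L b7@13:R b1@14:L b2@15:R b3@16:L b4@17:R b5@18:L]
Beat 12 (L): throw ball6 h=7 -> lands@19:R; in-air after throw: [b7@13:R b1@14:L b2@15:R b3@16:L b4@17:R b5@18:L b6@19:R]
Beat 13 (R): throw ball7 h=7 -> lands@20:L; in-air after throw: [b1@14:L b2@15:R b3@16:L b4@17:R b5@18:L b6@19:R b7@20:L]
Beat 14 (L): throw ball1 h=7 -> lands@21:R; in-air after throw: [b2@15:R b3@16:L b4@17:R b5@18:L b6@19:R b7@20:L b1@21:R]
Beat 15 (R): throw ball2 h=7 -> lands@22:L; in-air after throw: [b3@16:L b4@17:R b5@18:L b6@19:R b7@20:L b1@21:R b2@22:L]
Beat 16 (L): throw ball3 h=7 -> lands@23:R; in-air after throw: [b4@17:R b5@18:L b6@19:R b7@20:L b1@21:R b2@22:L b3@23:R]

Answer: ball4:lands@17:R ball5:lands@18:L ball6:lands@19:R ball7:lands@20:L ball1:lands@21:R ball2:lands@22:L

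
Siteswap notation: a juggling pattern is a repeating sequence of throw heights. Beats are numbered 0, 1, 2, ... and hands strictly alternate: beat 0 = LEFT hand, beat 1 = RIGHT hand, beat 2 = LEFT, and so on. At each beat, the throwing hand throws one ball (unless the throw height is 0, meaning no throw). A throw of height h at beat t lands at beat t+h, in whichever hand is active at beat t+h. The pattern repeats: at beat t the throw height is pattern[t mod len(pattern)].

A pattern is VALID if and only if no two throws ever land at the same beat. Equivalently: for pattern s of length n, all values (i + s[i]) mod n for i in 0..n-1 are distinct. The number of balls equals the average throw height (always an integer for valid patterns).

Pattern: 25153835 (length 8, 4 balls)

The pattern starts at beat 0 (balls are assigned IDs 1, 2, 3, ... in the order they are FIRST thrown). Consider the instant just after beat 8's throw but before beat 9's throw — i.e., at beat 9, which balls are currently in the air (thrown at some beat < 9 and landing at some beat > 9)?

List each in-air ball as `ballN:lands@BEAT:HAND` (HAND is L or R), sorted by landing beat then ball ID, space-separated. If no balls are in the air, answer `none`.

Beat 0 (L): throw ball1 h=2 -> lands@2:L; in-air after throw: [b1@2:L]
Beat 1 (R): throw ball2 h=5 -> lands@6:L; in-air after throw: [b1@2:L b2@6:L]
Beat 2 (L): throw ball1 h=1 -> lands@3:R; in-air after throw: [b1@3:R b2@6:L]
Beat 3 (R): throw ball1 h=5 -> lands@8:L; in-air after throw: [b2@6:L b1@8:L]
Beat 4 (L): throw ball3 h=3 -> lands@7:R; in-air after throw: [b2@6:L b3@7:R b1@8:L]
Beat 5 (R): throw ball4 h=8 -> lands@13:R; in-air after throw: [b2@6:L b3@7:R b1@8:L b4@13:R]
Beat 6 (L): throw ball2 h=3 -> lands@9:R; in-air after throw: [b3@7:R b1@8:L b2@9:R b4@13:R]
Beat 7 (R): throw ball3 h=5 -> lands@12:L; in-air after throw: [b1@8:L b2@9:R b3@12:L b4@13:R]
Beat 8 (L): throw ball1 h=2 -> lands@10:L; in-air after throw: [b2@9:R b1@10:L b3@12:L b4@13:R]
Beat 9 (R): throw ball2 h=5 -> lands@14:L; in-air after throw: [b1@10:L b3@12:L b4@13:R b2@14:L]

Answer: ball1:lands@10:L ball3:lands@12:L ball4:lands@13:R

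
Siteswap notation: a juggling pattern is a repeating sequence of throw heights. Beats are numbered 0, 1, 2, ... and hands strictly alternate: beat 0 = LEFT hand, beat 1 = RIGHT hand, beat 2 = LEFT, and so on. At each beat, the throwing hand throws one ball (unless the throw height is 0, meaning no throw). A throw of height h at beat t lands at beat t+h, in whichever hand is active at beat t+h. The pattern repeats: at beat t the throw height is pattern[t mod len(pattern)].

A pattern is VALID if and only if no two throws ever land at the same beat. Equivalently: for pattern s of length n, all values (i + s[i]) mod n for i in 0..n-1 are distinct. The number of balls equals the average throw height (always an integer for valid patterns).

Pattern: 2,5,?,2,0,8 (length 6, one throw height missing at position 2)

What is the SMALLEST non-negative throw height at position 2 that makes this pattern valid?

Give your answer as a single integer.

Answer: 1

Derivation:
i=0: (0 + 2) mod 6 = 2
i=1: (1 + 5) mod 6 = 0
i=2: s[i]=? (unknown)
i=3: (3 + 2) mod 6 = 5
i=4: (4 + 0) mod 6 = 4
i=5: (5 + 8) mod 6 = 1
Known residues: [0, 1, 2, 4, 5]; need a permutation of 0..5, so missing residue r = 3
Need (2 + s) mod 6 = 3; smallest s = (3 - 2) mod 6 = 1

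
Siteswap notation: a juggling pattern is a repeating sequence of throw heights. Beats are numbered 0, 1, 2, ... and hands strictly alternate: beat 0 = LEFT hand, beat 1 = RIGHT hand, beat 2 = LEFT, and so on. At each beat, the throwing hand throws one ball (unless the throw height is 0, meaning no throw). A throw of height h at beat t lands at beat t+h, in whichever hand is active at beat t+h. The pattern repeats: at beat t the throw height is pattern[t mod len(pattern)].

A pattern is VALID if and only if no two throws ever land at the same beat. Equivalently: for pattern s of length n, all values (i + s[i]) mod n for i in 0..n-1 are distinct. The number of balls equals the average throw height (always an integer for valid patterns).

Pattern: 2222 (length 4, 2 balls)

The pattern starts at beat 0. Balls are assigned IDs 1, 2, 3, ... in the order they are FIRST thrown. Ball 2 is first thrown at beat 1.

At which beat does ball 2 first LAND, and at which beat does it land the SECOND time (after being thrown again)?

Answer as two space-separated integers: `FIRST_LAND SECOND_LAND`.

Beat 0 (L): throw ball1 h=2 -> lands@2:L; in-air after throw: [b1@2:L]
Beat 1 (R): throw ball2 h=2 -> lands@3:R; in-air after throw: [b1@2:L b2@3:R]
Beat 2 (L): throw ball1 h=2 -> lands@4:L; in-air after throw: [b2@3:R b1@4:L]
Beat 3 (R): throw ball2 h=2 -> lands@5:R; in-air after throw: [b1@4:L b2@5:R]
Beat 4 (L): throw ball1 h=2 -> lands@6:L; in-air after throw: [b2@5:R b1@6:L]
Beat 5 (R): throw ball2 h=2 -> lands@7:R; in-air after throw: [b1@6:L b2@7:R]
Ball 2: thrown@1 h=2 -> first land @3; rethrown@3 h=2 -> second land @5

Answer: 3 5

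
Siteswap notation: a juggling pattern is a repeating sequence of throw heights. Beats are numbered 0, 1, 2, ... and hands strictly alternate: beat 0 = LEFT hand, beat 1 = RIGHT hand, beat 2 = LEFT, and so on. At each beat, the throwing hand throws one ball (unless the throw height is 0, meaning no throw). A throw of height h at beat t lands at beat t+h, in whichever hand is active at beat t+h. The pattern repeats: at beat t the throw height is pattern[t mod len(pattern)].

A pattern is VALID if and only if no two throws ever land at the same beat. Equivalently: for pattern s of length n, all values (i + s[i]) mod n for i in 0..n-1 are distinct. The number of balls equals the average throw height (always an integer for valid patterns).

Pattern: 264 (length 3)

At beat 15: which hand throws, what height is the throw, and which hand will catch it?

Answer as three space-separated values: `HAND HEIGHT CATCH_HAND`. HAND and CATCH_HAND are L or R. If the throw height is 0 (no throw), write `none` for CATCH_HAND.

Beat 15: 15 mod 2 = 1, so hand = R
Throw height = pattern[15 mod 3] = pattern[0] = 2
Lands at beat 15+2=17, 17 mod 2 = 1, so catch hand = R

Answer: R 2 R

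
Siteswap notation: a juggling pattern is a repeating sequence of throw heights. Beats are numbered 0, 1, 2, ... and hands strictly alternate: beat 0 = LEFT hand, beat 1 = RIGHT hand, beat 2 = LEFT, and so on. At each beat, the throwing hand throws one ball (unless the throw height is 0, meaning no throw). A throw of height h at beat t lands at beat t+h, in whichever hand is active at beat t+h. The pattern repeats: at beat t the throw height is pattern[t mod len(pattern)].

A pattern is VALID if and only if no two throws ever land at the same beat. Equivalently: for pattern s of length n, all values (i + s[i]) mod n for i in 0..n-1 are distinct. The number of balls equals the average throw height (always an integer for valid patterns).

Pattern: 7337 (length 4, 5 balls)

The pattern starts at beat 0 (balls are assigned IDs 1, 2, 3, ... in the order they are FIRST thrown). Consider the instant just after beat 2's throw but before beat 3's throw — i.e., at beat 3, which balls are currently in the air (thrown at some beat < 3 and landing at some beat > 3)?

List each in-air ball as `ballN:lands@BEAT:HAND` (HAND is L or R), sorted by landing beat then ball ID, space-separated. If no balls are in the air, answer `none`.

Answer: ball2:lands@4:L ball3:lands@5:R ball1:lands@7:R

Derivation:
Beat 0 (L): throw ball1 h=7 -> lands@7:R; in-air after throw: [b1@7:R]
Beat 1 (R): throw ball2 h=3 -> lands@4:L; in-air after throw: [b2@4:L b1@7:R]
Beat 2 (L): throw ball3 h=3 -> lands@5:R; in-air after throw: [b2@4:L b3@5:R b1@7:R]
Beat 3 (R): throw ball4 h=7 -> lands@10:L; in-air after throw: [b2@4:L b3@5:R b1@7:R b4@10:L]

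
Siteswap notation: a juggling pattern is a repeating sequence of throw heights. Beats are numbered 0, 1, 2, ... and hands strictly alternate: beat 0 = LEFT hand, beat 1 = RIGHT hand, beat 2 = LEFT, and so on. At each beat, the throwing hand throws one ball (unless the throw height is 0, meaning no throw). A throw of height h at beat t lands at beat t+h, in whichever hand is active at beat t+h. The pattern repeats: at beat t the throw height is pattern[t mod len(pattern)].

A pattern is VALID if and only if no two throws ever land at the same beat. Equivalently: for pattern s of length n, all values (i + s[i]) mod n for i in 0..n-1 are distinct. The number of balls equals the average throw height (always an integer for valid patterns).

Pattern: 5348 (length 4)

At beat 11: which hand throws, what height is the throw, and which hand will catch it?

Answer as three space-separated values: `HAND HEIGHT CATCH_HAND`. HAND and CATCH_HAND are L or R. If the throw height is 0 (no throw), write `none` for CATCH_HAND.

Answer: R 8 R

Derivation:
Beat 11: 11 mod 2 = 1, so hand = R
Throw height = pattern[11 mod 4] = pattern[3] = 8
Lands at beat 11+8=19, 19 mod 2 = 1, so catch hand = R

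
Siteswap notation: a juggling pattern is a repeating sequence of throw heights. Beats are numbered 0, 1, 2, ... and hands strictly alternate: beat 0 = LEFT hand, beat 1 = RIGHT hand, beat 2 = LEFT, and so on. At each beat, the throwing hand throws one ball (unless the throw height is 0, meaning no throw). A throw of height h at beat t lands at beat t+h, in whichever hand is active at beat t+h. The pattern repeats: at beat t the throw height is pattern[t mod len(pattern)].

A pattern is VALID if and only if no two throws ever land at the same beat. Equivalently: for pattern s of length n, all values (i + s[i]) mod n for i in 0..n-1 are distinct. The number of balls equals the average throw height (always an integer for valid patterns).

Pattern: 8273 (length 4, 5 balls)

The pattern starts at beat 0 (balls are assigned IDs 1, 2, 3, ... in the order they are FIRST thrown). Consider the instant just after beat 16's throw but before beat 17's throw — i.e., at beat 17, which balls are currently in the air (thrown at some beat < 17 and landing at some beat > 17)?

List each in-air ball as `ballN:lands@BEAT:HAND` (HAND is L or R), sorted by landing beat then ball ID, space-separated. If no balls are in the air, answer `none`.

Answer: ball2:lands@18:L ball4:lands@20:L ball3:lands@21:R ball1:lands@24:L

Derivation:
Beat 0 (L): throw ball1 h=8 -> lands@8:L; in-air after throw: [b1@8:L]
Beat 1 (R): throw ball2 h=2 -> lands@3:R; in-air after throw: [b2@3:R b1@8:L]
Beat 2 (L): throw ball3 h=7 -> lands@9:R; in-air after throw: [b2@3:R b1@8:L b3@9:R]
Beat 3 (R): throw ball2 h=3 -> lands@6:L; in-air after throw: [b2@6:L b1@8:L b3@9:R]
Beat 4 (L): throw ball4 h=8 -> lands@12:L; in-air after throw: [b2@6:L b1@8:L b3@9:R b4@12:L]
Beat 5 (R): throw ball5 h=2 -> lands@7:R; in-air after throw: [b2@6:L b5@7:R b1@8:L b3@9:R b4@12:L]
Beat 6 (L): throw ball2 h=7 -> lands@13:R; in-air after throw: [b5@7:R b1@8:L b3@9:R b4@12:L b2@13:R]
Beat 7 (R): throw ball5 h=3 -> lands@10:L; in-air after throw: [b1@8:L b3@9:R b5@10:L b4@12:L b2@13:R]
Beat 8 (L): throw ball1 h=8 -> lands@16:L; in-air after throw: [b3@9:R b5@10:L b4@12:L b2@13:R b1@16:L]
Beat 9 (R): throw ball3 h=2 -> lands@11:R; in-air after throw: [b5@10:L b3@11:R b4@12:L b2@13:R b1@16:L]
Beat 10 (L): throw ball5 h=7 -> lands@17:R; in-air after throw: [b3@11:R b4@12:L b2@13:R b1@16:L b5@17:R]
Beat 11 (R): throw ball3 h=3 -> lands@14:L; in-air after throw: [b4@12:L b2@13:R b3@14:L b1@16:L b5@17:R]
Beat 12 (L): throw ball4 h=8 -> lands@20:L; in-air after throw: [b2@13:R b3@14:L b1@16:L b5@17:R b4@20:L]
Beat 13 (R): throw ball2 h=2 -> lands@15:R; in-air after throw: [b3@14:L b2@15:R b1@16:L b5@17:R b4@20:L]
Beat 14 (L): throw ball3 h=7 -> lands@21:R; in-air after throw: [b2@15:R b1@16:L b5@17:R b4@20:L b3@21:R]
Beat 15 (R): throw ball2 h=3 -> lands@18:L; in-air after throw: [b1@16:L b5@17:R b2@18:L b4@20:L b3@21:R]
Beat 16 (L): throw ball1 h=8 -> lands@24:L; in-air after throw: [b5@17:R b2@18:L b4@20:L b3@21:R b1@24:L]
Beat 17 (R): throw ball5 h=2 -> lands@19:R; in-air after throw: [b2@18:L b5@19:R b4@20:L b3@21:R b1@24:L]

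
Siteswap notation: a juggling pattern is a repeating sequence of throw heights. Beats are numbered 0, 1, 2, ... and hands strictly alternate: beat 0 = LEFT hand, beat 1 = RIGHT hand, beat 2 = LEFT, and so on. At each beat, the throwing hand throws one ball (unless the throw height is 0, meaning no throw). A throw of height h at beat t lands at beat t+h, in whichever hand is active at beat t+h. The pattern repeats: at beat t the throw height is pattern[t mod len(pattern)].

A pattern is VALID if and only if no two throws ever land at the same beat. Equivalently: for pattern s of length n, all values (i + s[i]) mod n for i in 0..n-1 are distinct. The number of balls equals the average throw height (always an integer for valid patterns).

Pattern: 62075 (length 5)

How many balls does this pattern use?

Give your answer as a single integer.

Pattern = [6, 2, 0, 7, 5], length n = 5
  position 0: throw height = 6, running sum = 6
  position 1: throw height = 2, running sum = 8
  position 2: throw height = 0, running sum = 8
  position 3: throw height = 7, running sum = 15
  position 4: throw height = 5, running sum = 20
Total sum = 20; balls = sum / n = 20 / 5 = 4

Answer: 4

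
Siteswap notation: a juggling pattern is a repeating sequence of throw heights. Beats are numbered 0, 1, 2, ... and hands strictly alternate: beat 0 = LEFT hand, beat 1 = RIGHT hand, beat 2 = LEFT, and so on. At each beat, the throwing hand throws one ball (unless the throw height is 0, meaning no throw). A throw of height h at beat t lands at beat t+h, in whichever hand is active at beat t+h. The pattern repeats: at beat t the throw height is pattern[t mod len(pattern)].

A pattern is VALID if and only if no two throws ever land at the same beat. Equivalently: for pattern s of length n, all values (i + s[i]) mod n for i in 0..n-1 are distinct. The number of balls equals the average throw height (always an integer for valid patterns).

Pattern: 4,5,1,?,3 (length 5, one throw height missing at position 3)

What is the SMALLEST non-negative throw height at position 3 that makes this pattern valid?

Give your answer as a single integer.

i=0: (0 + 4) mod 5 = 4
i=1: (1 + 5) mod 5 = 1
i=2: (2 + 1) mod 5 = 3
i=3: s[i]=? (unknown)
i=4: (4 + 3) mod 5 = 2
Known residues: [1, 2, 3, 4]; need a permutation of 0..4, so missing residue r = 0
Need (3 + s) mod 5 = 0; smallest s = (0 - 3) mod 5 = 2

Answer: 2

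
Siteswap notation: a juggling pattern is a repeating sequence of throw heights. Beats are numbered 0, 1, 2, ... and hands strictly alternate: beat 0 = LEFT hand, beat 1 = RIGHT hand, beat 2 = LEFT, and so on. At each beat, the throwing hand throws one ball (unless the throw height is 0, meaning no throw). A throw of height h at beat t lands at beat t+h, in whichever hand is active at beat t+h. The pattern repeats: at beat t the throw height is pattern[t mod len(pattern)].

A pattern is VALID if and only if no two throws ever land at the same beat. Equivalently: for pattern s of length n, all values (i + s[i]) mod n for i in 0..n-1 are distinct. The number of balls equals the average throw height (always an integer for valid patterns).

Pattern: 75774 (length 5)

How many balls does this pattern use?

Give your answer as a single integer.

Pattern = [7, 5, 7, 7, 4], length n = 5
  position 0: throw height = 7, running sum = 7
  position 1: throw height = 5, running sum = 12
  position 2: throw height = 7, running sum = 19
  position 3: throw height = 7, running sum = 26
  position 4: throw height = 4, running sum = 30
Total sum = 30; balls = sum / n = 30 / 5 = 6

Answer: 6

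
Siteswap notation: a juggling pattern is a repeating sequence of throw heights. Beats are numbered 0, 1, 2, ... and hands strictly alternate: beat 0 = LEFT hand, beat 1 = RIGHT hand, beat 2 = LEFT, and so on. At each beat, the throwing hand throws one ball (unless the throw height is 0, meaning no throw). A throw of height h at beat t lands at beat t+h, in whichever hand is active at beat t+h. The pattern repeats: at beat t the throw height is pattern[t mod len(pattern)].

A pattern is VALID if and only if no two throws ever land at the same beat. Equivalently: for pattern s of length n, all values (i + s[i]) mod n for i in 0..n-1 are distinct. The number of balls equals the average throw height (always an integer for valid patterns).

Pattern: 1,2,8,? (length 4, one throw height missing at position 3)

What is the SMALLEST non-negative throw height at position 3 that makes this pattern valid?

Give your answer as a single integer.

Answer: 1

Derivation:
i=0: (0 + 1) mod 4 = 1
i=1: (1 + 2) mod 4 = 3
i=2: (2 + 8) mod 4 = 2
i=3: s[i]=? (unknown)
Known residues: [1, 2, 3]; need a permutation of 0..3, so missing residue r = 0
Need (3 + s) mod 4 = 0; smallest s = (0 - 3) mod 4 = 1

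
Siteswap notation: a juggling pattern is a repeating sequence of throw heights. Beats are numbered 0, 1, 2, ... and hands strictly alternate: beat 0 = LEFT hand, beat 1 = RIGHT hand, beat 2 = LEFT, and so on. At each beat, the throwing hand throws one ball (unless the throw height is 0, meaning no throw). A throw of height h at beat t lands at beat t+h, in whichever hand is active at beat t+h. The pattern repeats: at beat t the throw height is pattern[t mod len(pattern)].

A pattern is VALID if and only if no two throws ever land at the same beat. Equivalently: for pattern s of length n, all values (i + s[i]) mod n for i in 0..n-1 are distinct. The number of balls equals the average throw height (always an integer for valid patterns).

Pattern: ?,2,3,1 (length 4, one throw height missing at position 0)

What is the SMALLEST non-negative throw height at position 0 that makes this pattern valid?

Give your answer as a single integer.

i=0: s[i]=? (unknown)
i=1: (1 + 2) mod 4 = 3
i=2: (2 + 3) mod 4 = 1
i=3: (3 + 1) mod 4 = 0
Known residues: [0, 1, 3]; need a permutation of 0..3, so missing residue r = 2
Need (0 + s) mod 4 = 2; smallest s = (2 - 0) mod 4 = 2

Answer: 2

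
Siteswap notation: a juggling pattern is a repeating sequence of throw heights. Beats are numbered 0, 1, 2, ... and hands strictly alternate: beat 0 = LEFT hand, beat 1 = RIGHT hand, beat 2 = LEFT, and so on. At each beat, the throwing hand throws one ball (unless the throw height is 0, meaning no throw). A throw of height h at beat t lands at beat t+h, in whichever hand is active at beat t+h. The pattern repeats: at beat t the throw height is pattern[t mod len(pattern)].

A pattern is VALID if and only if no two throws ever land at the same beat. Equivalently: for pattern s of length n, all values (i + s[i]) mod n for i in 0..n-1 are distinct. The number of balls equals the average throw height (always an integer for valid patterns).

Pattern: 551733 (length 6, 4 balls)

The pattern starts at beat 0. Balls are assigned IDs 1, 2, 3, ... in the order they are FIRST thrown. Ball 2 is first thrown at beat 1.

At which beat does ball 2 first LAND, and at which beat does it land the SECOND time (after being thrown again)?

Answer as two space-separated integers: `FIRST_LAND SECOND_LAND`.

Answer: 6 11

Derivation:
Beat 0 (L): throw ball1 h=5 -> lands@5:R; in-air after throw: [b1@5:R]
Beat 1 (R): throw ball2 h=5 -> lands@6:L; in-air after throw: [b1@5:R b2@6:L]
Beat 2 (L): throw ball3 h=1 -> lands@3:R; in-air after throw: [b3@3:R b1@5:R b2@6:L]
Beat 3 (R): throw ball3 h=7 -> lands@10:L; in-air after throw: [b1@5:R b2@6:L b3@10:L]
Beat 4 (L): throw ball4 h=3 -> lands@7:R; in-air after throw: [b1@5:R b2@6:L b4@7:R b3@10:L]
Beat 5 (R): throw ball1 h=3 -> lands@8:L; in-air after throw: [b2@6:L b4@7:R b1@8:L b3@10:L]
Beat 6 (L): throw ball2 h=5 -> lands@11:R; in-air after throw: [b4@7:R b1@8:L b3@10:L b2@11:R]
Beat 7 (R): throw ball4 h=5 -> lands@12:L; in-air after throw: [b1@8:L b3@10:L b2@11:R b4@12:L]
Beat 8 (L): throw ball1 h=1 -> lands@9:R; in-air after throw: [b1@9:R b3@10:L b2@11:R b4@12:L]
Beat 9 (R): throw ball1 h=7 -> lands@16:L; in-air after throw: [b3@10:L b2@11:R b4@12:L b1@16:L]
Beat 10 (L): throw ball3 h=3 -> lands@13:R; in-air after throw: [b2@11:R b4@12:L b3@13:R b1@16:L]
Beat 11 (R): throw ball2 h=3 -> lands@14:L; in-air after throw: [b4@12:L b3@13:R b2@14:L b1@16:L]
Ball 2: thrown@1 h=5 -> first land @6; rethrown@6 h=5 -> second land @11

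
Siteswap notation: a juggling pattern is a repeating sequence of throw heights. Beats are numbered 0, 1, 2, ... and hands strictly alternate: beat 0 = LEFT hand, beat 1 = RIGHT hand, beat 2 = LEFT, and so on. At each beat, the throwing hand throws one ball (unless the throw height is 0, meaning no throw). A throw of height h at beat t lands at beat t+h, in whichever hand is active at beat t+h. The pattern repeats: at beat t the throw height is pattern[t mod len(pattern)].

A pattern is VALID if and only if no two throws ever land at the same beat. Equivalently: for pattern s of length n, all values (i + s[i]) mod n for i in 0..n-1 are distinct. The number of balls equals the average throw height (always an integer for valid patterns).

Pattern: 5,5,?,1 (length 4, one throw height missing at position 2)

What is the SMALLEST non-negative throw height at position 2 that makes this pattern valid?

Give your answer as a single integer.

i=0: (0 + 5) mod 4 = 1
i=1: (1 + 5) mod 4 = 2
i=2: s[i]=? (unknown)
i=3: (3 + 1) mod 4 = 0
Known residues: [0, 1, 2]; need a permutation of 0..3, so missing residue r = 3
Need (2 + s) mod 4 = 3; smallest s = (3 - 2) mod 4 = 1

Answer: 1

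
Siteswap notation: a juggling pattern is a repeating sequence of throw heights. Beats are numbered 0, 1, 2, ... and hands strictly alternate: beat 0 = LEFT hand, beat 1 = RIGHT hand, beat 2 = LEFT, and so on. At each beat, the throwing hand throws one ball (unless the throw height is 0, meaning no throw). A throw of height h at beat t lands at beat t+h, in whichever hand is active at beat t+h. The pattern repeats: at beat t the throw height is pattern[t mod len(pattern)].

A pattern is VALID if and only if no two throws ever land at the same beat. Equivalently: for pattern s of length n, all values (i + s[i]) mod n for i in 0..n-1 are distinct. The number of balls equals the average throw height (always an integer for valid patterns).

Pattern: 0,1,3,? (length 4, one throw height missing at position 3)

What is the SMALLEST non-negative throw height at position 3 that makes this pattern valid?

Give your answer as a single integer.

Answer: 0

Derivation:
i=0: (0 + 0) mod 4 = 0
i=1: (1 + 1) mod 4 = 2
i=2: (2 + 3) mod 4 = 1
i=3: s[i]=? (unknown)
Known residues: [0, 1, 2]; need a permutation of 0..3, so missing residue r = 3
Need (3 + s) mod 4 = 3; smallest s = (3 - 3) mod 4 = 0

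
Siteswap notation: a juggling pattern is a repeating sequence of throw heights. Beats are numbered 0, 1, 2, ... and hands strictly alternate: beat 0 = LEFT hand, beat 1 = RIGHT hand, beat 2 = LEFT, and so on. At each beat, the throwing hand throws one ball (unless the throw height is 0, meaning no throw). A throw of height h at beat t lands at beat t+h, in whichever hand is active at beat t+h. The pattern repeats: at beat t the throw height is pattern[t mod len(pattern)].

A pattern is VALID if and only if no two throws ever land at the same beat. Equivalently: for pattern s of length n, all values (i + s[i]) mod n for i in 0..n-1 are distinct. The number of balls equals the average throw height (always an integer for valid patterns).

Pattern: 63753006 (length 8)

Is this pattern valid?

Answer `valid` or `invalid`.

i=0: (i + s[i]) mod n = (0 + 6) mod 8 = 6
i=1: (i + s[i]) mod n = (1 + 3) mod 8 = 4
i=2: (i + s[i]) mod n = (2 + 7) mod 8 = 1
i=3: (i + s[i]) mod n = (3 + 5) mod 8 = 0
i=4: (i + s[i]) mod n = (4 + 3) mod 8 = 7
i=5: (i + s[i]) mod n = (5 + 0) mod 8 = 5
i=6: (i + s[i]) mod n = (6 + 0) mod 8 = 6
i=7: (i + s[i]) mod n = (7 + 6) mod 8 = 5
Residues: [6, 4, 1, 0, 7, 5, 6, 5], distinct: False

Answer: invalid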